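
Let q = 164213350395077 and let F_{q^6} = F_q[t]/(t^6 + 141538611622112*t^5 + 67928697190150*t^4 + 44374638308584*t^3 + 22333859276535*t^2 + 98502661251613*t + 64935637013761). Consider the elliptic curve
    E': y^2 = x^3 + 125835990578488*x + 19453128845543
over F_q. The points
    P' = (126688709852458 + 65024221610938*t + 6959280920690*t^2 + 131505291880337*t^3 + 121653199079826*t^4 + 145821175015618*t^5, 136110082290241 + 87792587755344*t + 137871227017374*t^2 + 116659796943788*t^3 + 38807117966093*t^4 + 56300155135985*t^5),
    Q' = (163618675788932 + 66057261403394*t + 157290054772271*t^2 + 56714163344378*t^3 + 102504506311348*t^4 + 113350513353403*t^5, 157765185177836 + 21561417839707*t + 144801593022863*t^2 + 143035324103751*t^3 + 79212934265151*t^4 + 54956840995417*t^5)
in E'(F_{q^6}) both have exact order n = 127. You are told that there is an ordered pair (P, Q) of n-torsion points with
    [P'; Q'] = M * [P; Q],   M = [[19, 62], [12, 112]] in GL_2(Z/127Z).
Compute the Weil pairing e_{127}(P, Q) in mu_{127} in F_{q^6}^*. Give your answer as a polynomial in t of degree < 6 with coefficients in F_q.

12039077355911 + 8382542215536*t + 8230359912971*t^2 + 110275977922329*t^3 + 72656479479274*t^4 + 38700339446612*t^5

Under M = [[19,62],[12,112]] in GL_2(Z/127), e_{127}(P',Q') = e_{127}(P,Q)^(19*112-62*12 mod 127).
So e_{127}(P,Q) = e_{127}(P',Q')^{39}, since 114*39 = 1 mod 127.
n = 127 = (1111111)_2 (7 bits, wt 7); accumulate f_{127,P'}(Q'+S)/f_{127,P'}(S) along the 6-step ladder.
e_{127}(P',Q') = 17065556397075 + 68717044873100*t + 19322930543738*t^2 + 50543025620348*t^3 + 93174848313800*t^4 + 58111778118420*t^5.
Finally e_{127}(P,Q) = 12039077355911 + 8382542215536*t + 8230359912971*t^2 + 110275977922329*t^3 + 72656479479274*t^4 + 38700339446612*t^5.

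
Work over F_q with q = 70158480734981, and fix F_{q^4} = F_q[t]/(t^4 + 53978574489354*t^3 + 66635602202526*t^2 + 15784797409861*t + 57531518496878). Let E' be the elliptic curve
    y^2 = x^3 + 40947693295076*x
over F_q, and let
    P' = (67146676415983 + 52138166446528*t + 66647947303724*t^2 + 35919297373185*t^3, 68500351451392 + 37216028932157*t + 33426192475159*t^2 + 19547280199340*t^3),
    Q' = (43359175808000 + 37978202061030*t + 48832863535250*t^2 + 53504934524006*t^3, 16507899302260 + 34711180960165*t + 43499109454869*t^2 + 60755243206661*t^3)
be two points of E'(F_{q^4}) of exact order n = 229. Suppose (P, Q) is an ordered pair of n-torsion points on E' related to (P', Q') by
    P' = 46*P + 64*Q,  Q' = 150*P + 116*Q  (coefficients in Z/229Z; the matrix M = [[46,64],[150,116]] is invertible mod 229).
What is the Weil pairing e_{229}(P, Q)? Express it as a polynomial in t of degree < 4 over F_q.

33548904709016 + 15381469415849*t + 57423823143693*t^2 + 28007860659131*t^3

Alternating bilinearity on E[229] (values in mu_{229} in F_{70158480734981^4}) gives e(P',Q') = e(P,Q)^det(M).
46*116 - 64*150 = -4264; reduced mod 229: det = 87, inverse 179.
Double-and-add over 11100101: 8-1 doublings, 5-1 additions; each step l_{T,T}/v_{2T} or l_{T,P'}/v at Q'+S for random S.
So e_{229}(P',Q') = 34486042975396 + 68504824302833*t + 20907461787032*t^2 + 61551914165425*t^3.
Hence e(P,Q) = 33548904709016 + 15381469415849*t + 57423823143693*t^2 + 28007860659131*t^3 in F_{70158480734981^4}^*.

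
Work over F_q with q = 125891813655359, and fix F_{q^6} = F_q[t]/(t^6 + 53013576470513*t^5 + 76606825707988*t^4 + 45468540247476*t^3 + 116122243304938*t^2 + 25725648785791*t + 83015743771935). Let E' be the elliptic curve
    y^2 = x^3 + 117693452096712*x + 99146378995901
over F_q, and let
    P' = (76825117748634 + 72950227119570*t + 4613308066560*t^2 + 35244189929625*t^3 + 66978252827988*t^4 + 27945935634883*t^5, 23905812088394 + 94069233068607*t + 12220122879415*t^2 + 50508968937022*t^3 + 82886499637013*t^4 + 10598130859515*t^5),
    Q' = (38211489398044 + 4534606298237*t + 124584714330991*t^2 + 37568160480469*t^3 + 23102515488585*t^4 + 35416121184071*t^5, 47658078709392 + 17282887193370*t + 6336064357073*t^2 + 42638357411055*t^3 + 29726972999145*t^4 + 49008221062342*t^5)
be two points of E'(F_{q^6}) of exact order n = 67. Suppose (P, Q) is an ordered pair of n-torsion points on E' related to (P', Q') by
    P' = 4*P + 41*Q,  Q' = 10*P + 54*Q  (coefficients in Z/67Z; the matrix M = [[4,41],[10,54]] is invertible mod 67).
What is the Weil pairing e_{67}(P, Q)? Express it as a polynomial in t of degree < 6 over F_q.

43806151310098 + 56222203946440*t + 29501960612025*t^2 + 25588918199495*t^3 + 61120836610961*t^4 + 6304486203214*t^5

e_{67}(aP+bQ,cP+dQ) = e_{67}(P,Q)^(ad-bc); with (a,b,c,d)=(4,41,10,54) this gives the det-67 law.
det M = 4*54 - 41*10 = -194 = 7 (mod 67); 7^{-1} = 48 (mod 67).
Miller loop for e_{67} over F_{125891813655359^6}: bits of 67 = 1000011; 6 double steps + 2 add steps, l/v at each.
Result: e(P',Q') = 106548055245407 + 28219097159248*t + 12293007449986*t^2 + 81196637760295*t^3 + 79491023191249*t^4 + 30314337865740*t^5.
e_{67}(P,Q) = (106548055245407 + 28219097159248*t + 12293007449986*t^2 + 81196637760295*t^3 + 79491023191249*t^4 + 30314337865740*t^5)^{48} = 43806151310098 + 56222203946440*t + 29501960612025*t^2 + 25588918199495*t^3 + 61120836610961*t^4 + 6304486203214*t^5.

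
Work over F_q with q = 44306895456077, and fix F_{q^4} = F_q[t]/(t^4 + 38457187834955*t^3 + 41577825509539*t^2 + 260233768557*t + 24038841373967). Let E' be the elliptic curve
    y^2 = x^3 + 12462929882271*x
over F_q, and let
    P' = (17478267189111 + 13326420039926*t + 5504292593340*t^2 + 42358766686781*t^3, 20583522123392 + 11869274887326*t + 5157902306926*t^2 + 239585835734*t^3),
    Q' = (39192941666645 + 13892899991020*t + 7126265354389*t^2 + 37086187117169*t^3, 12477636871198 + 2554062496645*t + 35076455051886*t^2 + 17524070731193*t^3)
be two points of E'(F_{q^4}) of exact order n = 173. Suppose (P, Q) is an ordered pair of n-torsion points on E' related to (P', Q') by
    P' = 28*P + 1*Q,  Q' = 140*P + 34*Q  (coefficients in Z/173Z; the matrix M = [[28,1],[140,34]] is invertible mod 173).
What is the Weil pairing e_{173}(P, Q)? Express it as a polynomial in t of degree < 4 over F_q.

42390983434568 + 32565201865794*t + 16559130342237*t^2 + 42690921532431*t^3

Alternating bilinearity on E[173] (values in mu_{173} in F_{44306895456077^4}) gives e(P',Q') = e(P,Q)^det(M).
det(M) mod 173 = 120; its inverse in (Z/173)^* is 62 (check: 120*62 mod 173 = 1).
Run Miller on y^2=x^3+12462929882271*x over F_{44306895456077}: ladder 10101101 (8 bits); e = f_P(D_Q)/f_Q(D_P).
Result: e(P',Q') = 27647995469405 + 16332328894660*t + 26169678324885*t^2 + 43802394617148*t^3.
Hence e(P,Q) = 42390983434568 + 32565201865794*t + 16559130342237*t^2 + 42690921532431*t^3 in F_{44306895456077^4}^*.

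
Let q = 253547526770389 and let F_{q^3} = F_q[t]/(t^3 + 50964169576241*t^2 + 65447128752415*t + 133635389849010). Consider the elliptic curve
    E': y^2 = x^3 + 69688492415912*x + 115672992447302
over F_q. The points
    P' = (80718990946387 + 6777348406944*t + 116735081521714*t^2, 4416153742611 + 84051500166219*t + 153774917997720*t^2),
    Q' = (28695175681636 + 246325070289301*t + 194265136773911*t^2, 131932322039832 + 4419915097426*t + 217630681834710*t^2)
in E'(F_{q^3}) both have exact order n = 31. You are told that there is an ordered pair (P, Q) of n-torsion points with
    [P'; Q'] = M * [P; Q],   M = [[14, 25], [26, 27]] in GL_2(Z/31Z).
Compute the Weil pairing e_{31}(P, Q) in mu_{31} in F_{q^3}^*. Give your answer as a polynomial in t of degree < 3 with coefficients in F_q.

Since e_{31}(P,P)=e_{31}(Q,Q)=1 and e_{31}(Q,P)=e_{31}(P,Q)^{-1}, expanding e_{31}(14*P + 25*Q,26*P + 27*Q) leaves e(P,Q)^det(M).
14*27 - 25*26 = -272; reduced mod 31: det = 7, inverse 9.
n = 31 = (11111)_2 (5 bits, wt 5); accumulate f_{31,P'}(Q'+S)/f_{31,P'}(S) along the 4-step ladder.
Miller gives e_{31}(P',Q') = 251590095955389 + 159376017202212*t + 33083616755982*t^2 in F_{253547526770389^3}.
Finally e_{31}(P,Q) = 2752528214593 + 187991420093626*t + 57958688367497*t^2.

2752528214593 + 187991420093626*t + 57958688367497*t^2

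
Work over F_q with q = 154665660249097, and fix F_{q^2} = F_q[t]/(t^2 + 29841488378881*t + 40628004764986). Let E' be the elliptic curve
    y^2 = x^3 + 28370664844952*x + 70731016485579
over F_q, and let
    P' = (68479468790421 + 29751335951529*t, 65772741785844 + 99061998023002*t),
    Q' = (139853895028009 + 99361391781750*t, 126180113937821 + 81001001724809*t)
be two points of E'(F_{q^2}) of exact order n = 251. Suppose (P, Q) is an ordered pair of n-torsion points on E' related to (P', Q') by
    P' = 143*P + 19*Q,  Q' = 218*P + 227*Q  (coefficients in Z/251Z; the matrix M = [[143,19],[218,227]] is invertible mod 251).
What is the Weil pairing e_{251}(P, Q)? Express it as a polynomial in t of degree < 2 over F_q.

152363939095990 + 3386165682796*t

The 251-Weil pairing on E[251] over F_{154665660249097} is alternating-bilinear: e_{251}(P',Q') = e_{251}(P,Q)^det(M).
Inverting 207 mod 251: 154. Thus e_{251}(P,Q) = e(P',Q')^{154}.
Miller loop for e_{251} over F_{154665660249097^2}: bits of 251 = 11111011; 7 double steps + 6 add steps, l/v at each.
Result: e(P',Q') = 69288321353126 + 39720584814944*t.
e_{251}(P,Q) = (69288321353126 + 39720584814944*t)^{154} = 152363939095990 + 3386165682796*t.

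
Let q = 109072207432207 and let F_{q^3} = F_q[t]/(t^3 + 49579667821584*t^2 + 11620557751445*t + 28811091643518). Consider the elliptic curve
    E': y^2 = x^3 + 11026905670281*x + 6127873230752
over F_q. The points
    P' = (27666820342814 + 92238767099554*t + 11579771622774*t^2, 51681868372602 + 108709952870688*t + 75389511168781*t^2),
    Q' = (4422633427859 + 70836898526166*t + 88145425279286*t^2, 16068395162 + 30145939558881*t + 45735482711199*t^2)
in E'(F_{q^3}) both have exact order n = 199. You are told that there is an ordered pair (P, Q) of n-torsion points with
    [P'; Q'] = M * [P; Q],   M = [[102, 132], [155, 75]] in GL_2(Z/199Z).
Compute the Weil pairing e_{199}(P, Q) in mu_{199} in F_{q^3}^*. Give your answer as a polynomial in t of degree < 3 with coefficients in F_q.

58330863068626 + 47349864787668*t + 108369658368735*t^2

Under M = [[102,132],[155,75]] in GL_2(Z/199), e_{199}(P',Q') = e_{199}(P,Q)^(102*75-132*155 mod 199).
det M = 102*75 - 132*155 = -12810 = 125 (mod 199); 125^{-1} = 121 (mod 199).
8-bit Miller (11000111) on E'/F_{109072207432207} with a'=11026905670281, b'=6127873230752: accumulate tangent/chord ratios at Q'+S and P'+S'.
f_P(D_Q)/f_Q(D_P) = 83093225221425 + 94796009629581*t + 80877633257847*t^2.
e_{199}(P,Q) = (83093225221425 + 94796009629581*t + 80877633257847*t^2)^{121} = 58330863068626 + 47349864787668*t + 108369658368735*t^2.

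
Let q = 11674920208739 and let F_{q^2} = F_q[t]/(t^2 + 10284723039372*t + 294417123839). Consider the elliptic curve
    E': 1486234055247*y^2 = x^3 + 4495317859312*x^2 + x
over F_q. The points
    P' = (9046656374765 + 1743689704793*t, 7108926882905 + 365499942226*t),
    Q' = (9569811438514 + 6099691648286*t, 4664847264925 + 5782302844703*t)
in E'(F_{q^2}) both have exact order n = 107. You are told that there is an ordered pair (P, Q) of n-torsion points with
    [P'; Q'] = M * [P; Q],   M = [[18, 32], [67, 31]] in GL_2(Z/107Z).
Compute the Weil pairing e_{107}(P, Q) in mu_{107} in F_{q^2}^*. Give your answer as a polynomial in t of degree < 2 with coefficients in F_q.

6659083092932 + 7654077054538*t

Under M = [[18,32],[67,31]] in GL_2(Z/107), e_{107}(P',Q') = e_{107}(P,Q)^(18*31-32*67 mod 107).
So e_{107}(P,Q) = e_{107}(P',Q')^{62}, since 19*62 = 1 mod 107.
Undo Montgomery via alpha=986438453901, beta=1358860216650: (a',b')=(95143839071,9323064588596) over F_{11674920208739}.
Miller loop for e_{107} over F_{11674920208739^2}: bits of 107 = 1101011; 6 double steps + 4 add steps, l/v at each.
So e_{107}(P',Q') = 352130417331 + 3422083214517*t.
e_{107}(P,Q) = (352130417331 + 3422083214517*t)^{62} = 6659083092932 + 7654077054538*t.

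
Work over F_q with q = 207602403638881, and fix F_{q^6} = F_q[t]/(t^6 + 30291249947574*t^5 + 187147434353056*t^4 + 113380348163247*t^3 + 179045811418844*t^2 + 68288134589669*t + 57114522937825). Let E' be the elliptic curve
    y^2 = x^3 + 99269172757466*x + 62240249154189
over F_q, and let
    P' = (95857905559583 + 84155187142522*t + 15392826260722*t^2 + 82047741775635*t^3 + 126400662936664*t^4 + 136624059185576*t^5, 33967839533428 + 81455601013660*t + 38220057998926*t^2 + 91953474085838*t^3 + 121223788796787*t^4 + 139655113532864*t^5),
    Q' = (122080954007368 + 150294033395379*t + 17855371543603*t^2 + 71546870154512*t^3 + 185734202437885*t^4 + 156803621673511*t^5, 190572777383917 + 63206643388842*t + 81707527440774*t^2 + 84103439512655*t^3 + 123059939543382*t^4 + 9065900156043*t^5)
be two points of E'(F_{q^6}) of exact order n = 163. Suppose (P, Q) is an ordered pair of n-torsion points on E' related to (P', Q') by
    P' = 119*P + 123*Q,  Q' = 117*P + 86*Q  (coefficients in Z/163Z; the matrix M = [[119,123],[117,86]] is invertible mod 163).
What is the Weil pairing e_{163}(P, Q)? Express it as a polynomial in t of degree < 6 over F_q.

48256450923327 + 39770664740647*t + 160776104346289*t^2 + 106065707018271*t^3 + 104227914699470*t^4 + 194906838820522*t^5

Alternating bilinearity on E[163] (values in mu_{163} in F_{207602403638881^6}) gives e(P',Q') = e(P,Q)^det(M).
So e_{163}(P,Q) = e_{163}(P',Q')^{161}, since 81*161 = 1 mod 163.
Double-and-add over 10100011: 8-1 doublings, 4-1 additions; each step l_{T,T}/v_{2T} or l_{T,P'}/v at Q'+S for random S.
Result: e(P',Q') = 81333943897062 + 90665756279430*t + 31920221594193*t^2 + 8823893852859*t^3 + 146242510859935*t^4 + 207013573913536*t^5.
Hence e(P,Q) = 48256450923327 + 39770664740647*t + 160776104346289*t^2 + 106065707018271*t^3 + 104227914699470*t^4 + 194906838820522*t^5 in F_{207602403638881^6}^*.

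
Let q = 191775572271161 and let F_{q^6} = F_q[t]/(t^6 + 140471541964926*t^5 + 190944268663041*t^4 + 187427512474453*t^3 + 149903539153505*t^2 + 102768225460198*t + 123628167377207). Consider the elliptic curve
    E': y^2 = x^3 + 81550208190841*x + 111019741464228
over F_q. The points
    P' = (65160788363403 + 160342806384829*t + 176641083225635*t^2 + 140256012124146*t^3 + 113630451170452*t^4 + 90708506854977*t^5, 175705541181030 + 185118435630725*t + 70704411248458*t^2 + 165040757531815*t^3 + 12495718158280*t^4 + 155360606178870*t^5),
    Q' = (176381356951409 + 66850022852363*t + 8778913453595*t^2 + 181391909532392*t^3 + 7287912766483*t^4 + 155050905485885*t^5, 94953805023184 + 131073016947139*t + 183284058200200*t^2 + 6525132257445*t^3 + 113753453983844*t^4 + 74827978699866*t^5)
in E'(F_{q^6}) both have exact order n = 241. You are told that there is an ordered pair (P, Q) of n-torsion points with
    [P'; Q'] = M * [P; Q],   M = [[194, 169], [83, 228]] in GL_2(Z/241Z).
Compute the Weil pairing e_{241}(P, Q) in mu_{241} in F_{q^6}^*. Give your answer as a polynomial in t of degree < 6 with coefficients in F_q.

The 241-Weil pairing on E[241] over F_{191775572271161} is alternating-bilinear: e_{241}(P',Q') = e_{241}(P,Q)^det(M).
194*228 - 169*83 = 30205; reduced mod 241: det = 80, inverse 238.
8-bit Miller (11110001) on E'/F_{191775572271161} with a'=81550208190841, b'=111019741464228: accumulate tangent/chord ratios at Q'+S and P'+S'.
Miller gives e_{241}(P',Q') = 34199868956675 + 62478631688065*t + 145633586747973*t^2 + 15531396571650*t^3 + 43163703371964*t^4 + 90801965562533*t^5 in F_{191775572271161^6}.
Hence e(P,Q) = 13874081738929 + 7948586609364*t + 31540624444144*t^2 + 101235132798379*t^3 + 124896994740688*t^4 + 22783928914565*t^5 in F_{191775572271161^6}^*.

13874081738929 + 7948586609364*t + 31540624444144*t^2 + 101235132798379*t^3 + 124896994740688*t^4 + 22783928914565*t^5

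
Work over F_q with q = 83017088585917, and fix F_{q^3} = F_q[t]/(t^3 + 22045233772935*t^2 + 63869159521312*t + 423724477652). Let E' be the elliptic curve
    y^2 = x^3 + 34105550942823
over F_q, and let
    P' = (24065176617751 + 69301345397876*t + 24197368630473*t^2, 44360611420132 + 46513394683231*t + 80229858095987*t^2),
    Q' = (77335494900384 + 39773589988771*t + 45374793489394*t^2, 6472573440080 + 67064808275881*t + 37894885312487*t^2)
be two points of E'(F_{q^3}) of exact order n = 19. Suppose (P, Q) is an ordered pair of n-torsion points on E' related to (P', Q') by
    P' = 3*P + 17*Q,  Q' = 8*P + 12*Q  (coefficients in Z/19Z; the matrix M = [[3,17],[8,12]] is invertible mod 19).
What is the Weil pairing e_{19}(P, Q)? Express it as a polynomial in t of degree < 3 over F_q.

11915904942877 + 12637121594519*t + 36754789839476*t^2

The 19-Weil pairing on E[19] over F_{83017088585917} is alternating-bilinear: e_{19}(P',Q') = e_{19}(P,Q)^det(M).
det M = 3*12 - 17*8 = -100 = 14 (mod 19); 14^{-1} = 15 (mod 19).
Double-and-add over 10011: 5-1 doublings, 3-1 additions; each step l_{T,T}/v_{2T} or l_{T,P'}/v at Q'+S for random S.
The quotient is 9264711589568 + 21476791315049*t + 49550819080451*t^2.
e_{19}(P,Q) = (9264711589568 + 21476791315049*t + 49550819080451*t^2)^{15} = 11915904942877 + 12637121594519*t + 36754789839476*t^2.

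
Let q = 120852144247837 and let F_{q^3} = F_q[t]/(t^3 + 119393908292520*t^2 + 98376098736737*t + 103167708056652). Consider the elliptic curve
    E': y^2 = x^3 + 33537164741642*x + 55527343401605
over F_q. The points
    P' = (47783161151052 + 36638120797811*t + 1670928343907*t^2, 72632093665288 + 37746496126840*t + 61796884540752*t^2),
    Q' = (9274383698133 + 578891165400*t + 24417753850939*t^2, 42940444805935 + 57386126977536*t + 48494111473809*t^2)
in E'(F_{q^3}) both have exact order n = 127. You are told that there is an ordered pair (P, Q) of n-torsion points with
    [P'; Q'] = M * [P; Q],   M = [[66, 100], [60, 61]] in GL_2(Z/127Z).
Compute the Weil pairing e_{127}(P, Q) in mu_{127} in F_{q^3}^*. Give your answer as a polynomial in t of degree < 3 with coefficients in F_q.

97566688519942 + 98594809922776*t + 74165289261413*t^2

Since e_{127}(P,P)=e_{127}(Q,Q)=1 and e_{127}(Q,P)=e_{127}(P,Q)^{-1}, expanding e_{127}(66*P + 100*Q,60*P + 61*Q) leaves e(P,Q)^det(M).
So e_{127}(P,Q) = e_{127}(P',Q')^{46}, since 58*46 = 1 mod 127.
Double-and-add over 1111111: 7-1 doublings, 7-1 additions; each step l_{T,T}/v_{2T} or l_{T,P'}/v at Q'+S for random S.
So e_{127}(P',Q') = 14394982708827 + 48815070369294*t + 111266736682697*t^2.
e_{127}(P,Q) = (14394982708827 + 48815070369294*t + 111266736682697*t^2)^{46} = 97566688519942 + 98594809922776*t + 74165289261413*t^2.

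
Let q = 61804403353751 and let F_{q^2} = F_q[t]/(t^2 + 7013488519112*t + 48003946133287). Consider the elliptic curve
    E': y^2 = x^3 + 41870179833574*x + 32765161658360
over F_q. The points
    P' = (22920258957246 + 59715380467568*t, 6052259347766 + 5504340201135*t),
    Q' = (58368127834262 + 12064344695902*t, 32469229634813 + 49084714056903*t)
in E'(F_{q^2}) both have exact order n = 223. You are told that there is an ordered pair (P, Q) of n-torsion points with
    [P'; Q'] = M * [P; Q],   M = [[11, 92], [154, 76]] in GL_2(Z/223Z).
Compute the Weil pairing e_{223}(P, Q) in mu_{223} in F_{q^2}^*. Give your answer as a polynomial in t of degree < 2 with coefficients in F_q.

27265913896902 + 61703608876744*t

Since e_{223}(P,P)=e_{223}(Q,Q)=1 and e_{223}(Q,P)=e_{223}(P,Q)^{-1}, expanding e_{223}(11*P + 92*Q,154*P + 76*Q) leaves e(P,Q)^det(M).
det M = 11*76 - 92*154 = -13332 = 48 (mod 223); 48^{-1} = 79 (mod 223).
Double-and-add over 11011111: 8-1 doublings, 7-1 additions; each step l_{T,T}/v_{2T} or l_{T,P'}/v at Q'+S for random S.
Miller gives e_{223}(P',Q') = 60017390237352 + 2650991450467*t in F_{61804403353751^2}.
Raise to 79: e(P,Q) = 27265913896902 + 61703608876744*t in mu_{223}.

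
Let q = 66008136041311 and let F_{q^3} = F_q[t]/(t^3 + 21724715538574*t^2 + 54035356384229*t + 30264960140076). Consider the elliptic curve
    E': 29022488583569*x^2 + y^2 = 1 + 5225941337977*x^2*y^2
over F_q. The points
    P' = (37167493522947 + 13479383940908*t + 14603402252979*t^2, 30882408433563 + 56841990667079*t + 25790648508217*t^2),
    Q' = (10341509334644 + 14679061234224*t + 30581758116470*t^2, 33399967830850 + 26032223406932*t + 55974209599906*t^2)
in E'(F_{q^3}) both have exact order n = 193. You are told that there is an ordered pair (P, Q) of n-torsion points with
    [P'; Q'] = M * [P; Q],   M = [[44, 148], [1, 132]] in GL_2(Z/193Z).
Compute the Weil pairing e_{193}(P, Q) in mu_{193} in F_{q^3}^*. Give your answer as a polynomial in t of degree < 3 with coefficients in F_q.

e_{193}(aP+bQ,cP+dQ) = e_{193}(P,Q)^(ad-bc); with (a,b,c,d)=(44,148,1,132) this gives the det-193 law.
Hence e(P,Q) = e(P',Q')^{144} where 144 = 63^{-1} mod 193.
Edwards a_E,d_E -> Montgomery A=20784842419154,B=9155896022903 -> Weierstrass 57100218233588,60786736847339 via alpha=5708071653591,beta=5949136811398.
Miller loop for e_{193} over F_{66008136041311^3}: bits of 193 = 11000001; 7 double steps + 2 add steps, l/v at each.
f_P(D_Q)/f_Q(D_P) = 62325965042705 + 34152235862669*t + 42058910499631*t^2.
e_{193}(P,Q) = (62325965042705 + 34152235862669*t + 42058910499631*t^2)^{144} = 55532298719925 + 15157604393570*t + 46450178828901*t^2.

55532298719925 + 15157604393570*t + 46450178828901*t^2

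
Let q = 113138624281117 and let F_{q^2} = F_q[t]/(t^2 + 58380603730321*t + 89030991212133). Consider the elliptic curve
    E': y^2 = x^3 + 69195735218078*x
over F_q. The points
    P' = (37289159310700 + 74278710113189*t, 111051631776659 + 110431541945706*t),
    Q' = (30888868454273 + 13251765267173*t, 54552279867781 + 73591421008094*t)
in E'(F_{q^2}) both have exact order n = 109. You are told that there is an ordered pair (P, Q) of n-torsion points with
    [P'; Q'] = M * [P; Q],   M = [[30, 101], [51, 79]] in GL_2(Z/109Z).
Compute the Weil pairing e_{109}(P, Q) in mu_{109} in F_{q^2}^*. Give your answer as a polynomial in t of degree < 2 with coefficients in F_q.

34979072562586 + 45996723782539*t

Since e_{109}(P,P)=e_{109}(Q,Q)=1 and e_{109}(Q,P)=e_{109}(P,Q)^{-1}, expanding e_{109}(30*P + 101*Q,51*P + 79*Q) leaves e(P,Q)^det(M).
30*79 - 101*51 = -2781; reduced mod 109: det = 53, inverse 72.
Double-and-add over 1101101: 7-1 doublings, 5-1 additions; each step l_{T,T}/v_{2T} or l_{T,P'}/v at Q'+S for random S.
Result: e(P',Q') = 74125984759154 + 13194867869156*t.
Raise to 72: e(P,Q) = 34979072562586 + 45996723782539*t in mu_{109}.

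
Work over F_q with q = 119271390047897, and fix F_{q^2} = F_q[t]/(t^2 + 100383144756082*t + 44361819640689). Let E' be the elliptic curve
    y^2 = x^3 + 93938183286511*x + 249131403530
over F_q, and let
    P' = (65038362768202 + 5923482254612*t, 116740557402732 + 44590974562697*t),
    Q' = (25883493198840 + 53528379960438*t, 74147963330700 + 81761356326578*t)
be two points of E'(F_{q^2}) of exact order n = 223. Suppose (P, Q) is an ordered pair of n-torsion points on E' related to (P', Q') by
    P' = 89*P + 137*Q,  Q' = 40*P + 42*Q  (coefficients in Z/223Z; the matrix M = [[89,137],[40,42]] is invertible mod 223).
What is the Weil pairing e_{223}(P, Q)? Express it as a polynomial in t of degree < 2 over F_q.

Under M = [[89,137],[40,42]] in GL_2(Z/223), e_{223}(P',Q') = e_{223}(P,Q)^(89*42-137*40 mod 223).
det(M) mod 223 = 42; its inverse in (Z/223)^* is 154 (check: 42*154 mod 223 = 1).
n = 223 = (11011111)_2 (8 bits, wt 7); accumulate f_{223,P'}(Q'+S)/f_{223,P'}(S) along the 7-step ladder.
e_{223}(P',Q') = 9900663917497 + 47704964393804*t.
e_{223}(P,Q) = (9900663917497 + 47704964393804*t)^{154} = 56800215697830 + 39046589281079*t.

56800215697830 + 39046589281079*t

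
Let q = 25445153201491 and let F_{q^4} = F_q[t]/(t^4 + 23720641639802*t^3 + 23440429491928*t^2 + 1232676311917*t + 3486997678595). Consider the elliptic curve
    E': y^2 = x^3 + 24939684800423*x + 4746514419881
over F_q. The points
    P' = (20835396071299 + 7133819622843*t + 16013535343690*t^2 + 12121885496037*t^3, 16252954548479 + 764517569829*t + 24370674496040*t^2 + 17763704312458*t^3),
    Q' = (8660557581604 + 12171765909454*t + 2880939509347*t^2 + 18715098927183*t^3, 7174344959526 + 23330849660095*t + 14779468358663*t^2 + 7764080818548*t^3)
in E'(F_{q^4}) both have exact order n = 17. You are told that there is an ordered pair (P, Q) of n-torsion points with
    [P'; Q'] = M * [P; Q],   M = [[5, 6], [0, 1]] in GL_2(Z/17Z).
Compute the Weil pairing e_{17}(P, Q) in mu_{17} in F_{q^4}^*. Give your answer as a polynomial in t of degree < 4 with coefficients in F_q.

10652801671610 + 14601249223342*t + 17465955194984*t^2 + 18966331739488*t^3

Alternating bilinearity on E[17] (values in mu_{17} in F_{25445153201491^4}) gives e(P',Q') = e(P,Q)^det(M).
Hence e(P,Q) = e(P',Q')^{7} where 7 = 5^{-1} mod 17.
5-bit Miller (10001) on E'/F_{25445153201491} with a'=24939684800423, b'=4746514419881: accumulate tangent/chord ratios at Q'+S and P'+S'.
So e_{17}(P',Q') = 17253772396090 + 6143603090429*t + 12223410127715*t^2 + 11992425025692*t^3.
(17253772396090 + 6143603090429*t + 12223410127715*t^2 + 11992425025692*t^3)^{7} mod (25445153201491,f) = 10652801671610 + 14601249223342*t + 17465955194984*t^2 + 18966331739488*t^3.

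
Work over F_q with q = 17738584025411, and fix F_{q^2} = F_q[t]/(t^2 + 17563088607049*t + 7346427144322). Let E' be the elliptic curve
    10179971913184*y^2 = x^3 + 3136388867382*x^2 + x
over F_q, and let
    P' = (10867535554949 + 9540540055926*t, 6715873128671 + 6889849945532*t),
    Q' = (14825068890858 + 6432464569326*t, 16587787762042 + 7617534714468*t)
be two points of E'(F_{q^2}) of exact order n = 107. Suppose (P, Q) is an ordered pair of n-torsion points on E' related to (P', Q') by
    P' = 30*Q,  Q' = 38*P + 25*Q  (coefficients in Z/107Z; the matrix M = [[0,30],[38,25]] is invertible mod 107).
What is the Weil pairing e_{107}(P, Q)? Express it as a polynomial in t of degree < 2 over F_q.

Under M = [[0,30],[38,25]] in GL_2(Z/107), e_{107}(P',Q') = e_{107}(P,Q)^(0*25-30*38 mod 107).
det M = 0*25 - 30*38 = -1140 = 37 (mod 107); 37^{-1} = 81 (mod 107).
Montgomery->Weierstrass: x_W = 5205667652487*x+4260827790904, y_W=5205667652487*y on F_{17738584025411}; lands on y^2=x^3+252977879777*x+10634922441472.
Run Miller on y^2=x^3+252977879777*x+10634922441472 over F_{17738584025411}: ladder 1101011 (7 bits); e = f_P(D_Q)/f_Q(D_P).
So e_{107}(P',Q') = 16643009560613 + 2858480943966*t.
(16643009560613 + 2858480943966*t)^{81} mod (17738584025411,f) = 10268320092326 + 17503920212889*t.

10268320092326 + 17503920212889*t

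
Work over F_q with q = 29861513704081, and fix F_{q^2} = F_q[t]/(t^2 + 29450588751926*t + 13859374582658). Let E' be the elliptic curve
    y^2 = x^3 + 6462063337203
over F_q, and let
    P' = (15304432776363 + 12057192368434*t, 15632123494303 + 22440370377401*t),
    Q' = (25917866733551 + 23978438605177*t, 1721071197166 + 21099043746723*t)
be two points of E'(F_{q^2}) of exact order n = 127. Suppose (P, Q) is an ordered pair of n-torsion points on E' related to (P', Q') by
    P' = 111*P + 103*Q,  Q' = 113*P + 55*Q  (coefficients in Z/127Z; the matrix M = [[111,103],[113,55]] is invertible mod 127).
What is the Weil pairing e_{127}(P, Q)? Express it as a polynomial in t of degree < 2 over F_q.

8350540105723 + 15952973054086*t

Under M = [[111,103],[113,55]] in GL_2(Z/127), e_{127}(P',Q') = e_{127}(P,Q)^(111*55-103*113 mod 127).
Hence e(P,Q) = e(P',Q')^{40} where 40 = 54^{-1} mod 127.
7-bit Miller (1111111) on E'/F_{29861513704081} with a'=0, b'=6462063337203: accumulate tangent/chord ratios at Q'+S and P'+S'.
The quotient is 16614142057770 + 27016577634569*t.
Finally e_{127}(P,Q) = 8350540105723 + 15952973054086*t.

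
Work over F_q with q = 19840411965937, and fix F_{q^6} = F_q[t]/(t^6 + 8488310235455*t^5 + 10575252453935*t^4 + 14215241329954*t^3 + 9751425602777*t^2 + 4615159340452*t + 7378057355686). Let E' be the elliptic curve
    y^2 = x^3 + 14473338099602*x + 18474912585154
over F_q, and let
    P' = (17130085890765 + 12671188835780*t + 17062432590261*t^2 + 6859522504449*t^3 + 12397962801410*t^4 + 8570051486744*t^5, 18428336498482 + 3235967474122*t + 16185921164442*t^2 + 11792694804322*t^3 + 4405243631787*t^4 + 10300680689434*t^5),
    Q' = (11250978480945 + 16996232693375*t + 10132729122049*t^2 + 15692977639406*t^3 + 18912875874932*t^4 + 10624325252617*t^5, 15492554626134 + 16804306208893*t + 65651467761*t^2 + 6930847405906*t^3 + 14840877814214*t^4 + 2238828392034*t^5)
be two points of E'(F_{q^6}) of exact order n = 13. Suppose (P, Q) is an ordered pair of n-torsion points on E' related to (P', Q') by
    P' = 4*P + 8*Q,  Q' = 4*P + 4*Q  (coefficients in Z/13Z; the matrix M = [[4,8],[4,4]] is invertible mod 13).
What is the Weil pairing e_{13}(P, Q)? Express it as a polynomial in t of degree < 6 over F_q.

Alternating bilinearity on E[13] (values in mu_{13} in F_{19840411965937^6}) gives e(P',Q') = e(P,Q)^det(M).
So e_{13}(P,Q) = e_{13}(P',Q')^{4}, since 10*4 = 1 mod 13.
Build f_{13,P'} and f_{13,Q'} via the 4-bit ladder of 13=1101_2; evaluate at shifted divisors; quotient in F_{19840411965937^6}.
Miller gives e_{13}(P',Q') = 6209483726395 + 8841488397987*t + 14125376454500*t^2 + 8040656904877*t^3 + 16077822239193*t^4 + 4632702736336*t^5 in F_{19840411965937^6}.
Hence e(P,Q) = 6299457285960 + 12606661651004*t + 16965666802918*t^2 + 9371193293311*t^3 + 1865589630485*t^4 + 19347984439472*t^5 in F_{19840411965937^6}^*.

6299457285960 + 12606661651004*t + 16965666802918*t^2 + 9371193293311*t^3 + 1865589630485*t^4 + 19347984439472*t^5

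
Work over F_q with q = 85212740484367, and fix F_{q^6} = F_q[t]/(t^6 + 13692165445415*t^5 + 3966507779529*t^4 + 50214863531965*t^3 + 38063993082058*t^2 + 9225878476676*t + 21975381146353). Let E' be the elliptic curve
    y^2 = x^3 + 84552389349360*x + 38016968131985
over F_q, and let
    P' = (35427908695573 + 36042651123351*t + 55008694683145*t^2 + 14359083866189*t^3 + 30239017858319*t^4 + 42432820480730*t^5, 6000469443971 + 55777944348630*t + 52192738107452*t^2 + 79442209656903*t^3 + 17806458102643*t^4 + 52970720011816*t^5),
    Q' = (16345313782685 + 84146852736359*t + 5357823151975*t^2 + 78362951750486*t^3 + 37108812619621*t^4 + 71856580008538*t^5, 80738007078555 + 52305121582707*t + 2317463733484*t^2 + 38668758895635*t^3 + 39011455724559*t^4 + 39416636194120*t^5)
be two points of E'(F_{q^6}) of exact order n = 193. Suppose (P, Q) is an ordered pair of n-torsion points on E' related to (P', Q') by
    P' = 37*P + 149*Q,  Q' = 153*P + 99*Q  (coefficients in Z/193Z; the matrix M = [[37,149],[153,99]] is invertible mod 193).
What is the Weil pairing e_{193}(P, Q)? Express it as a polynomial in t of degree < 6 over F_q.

49464917459631 + 36811700113124*t + 58641366002674*t^2 + 44523661346417*t^3 + 50442304158932*t^4 + 43011584662760*t^5

e_{193}(aP+bQ,cP+dQ) = e_{193}(P,Q)^(ad-bc); with (a,b,c,d)=(37,149,153,99) this gives the det-193 law.
det M = 37*99 - 149*153 = -19134 = 166 (mod 193); 166^{-1} = 50 (mod 193).
Run Miller on y^2=x^3+84552389349360*x+38016968131985 over F_{85212740484367}: ladder 11000001 (8 bits); e = f_P(D_Q)/f_Q(D_P).
f_P(D_Q)/f_Q(D_P) = 37762591167160 + 6030666552691*t + 59300960922685*t^2 + 28129205296664*t^3 + 25149470370181*t^4 + 10902150341866*t^5.
(37762591167160 + 6030666552691*t + 59300960922685*t^2 + 28129205296664*t^3 + 25149470370181*t^4 + 10902150341866*t^5)^{50} mod (85212740484367,f) = 49464917459631 + 36811700113124*t + 58641366002674*t^2 + 44523661346417*t^3 + 50442304158932*t^4 + 43011584662760*t^5.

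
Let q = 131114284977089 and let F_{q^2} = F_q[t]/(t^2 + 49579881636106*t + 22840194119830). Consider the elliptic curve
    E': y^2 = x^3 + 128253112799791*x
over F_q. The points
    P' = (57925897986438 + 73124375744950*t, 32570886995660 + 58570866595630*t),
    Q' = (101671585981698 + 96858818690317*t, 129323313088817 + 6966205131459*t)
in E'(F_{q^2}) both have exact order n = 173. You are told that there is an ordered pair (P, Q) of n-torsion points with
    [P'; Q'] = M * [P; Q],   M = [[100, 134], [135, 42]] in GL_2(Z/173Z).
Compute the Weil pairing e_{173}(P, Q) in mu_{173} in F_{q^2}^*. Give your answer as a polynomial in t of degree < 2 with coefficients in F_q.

Under M = [[100,134],[135,42]] in GL_2(Z/173), e_{173}(P',Q') = e_{173}(P,Q)^(100*42-134*135 mod 173).
det(M) mod 173 = 123; its inverse in (Z/173)^* is 128 (check: 123*128 mod 173 = 1).
Double-and-add over 10101101: 8-1 doublings, 5-1 additions; each step l_{T,T}/v_{2T} or l_{T,P'}/v at Q'+S for random S.
Result: e(P',Q') = 94511906717911 + 1114812541034*t.
(94511906717911 + 1114812541034*t)^{128} mod (131114284977089,f) = 99462618813232 + 32190946048947*t.

99462618813232 + 32190946048947*t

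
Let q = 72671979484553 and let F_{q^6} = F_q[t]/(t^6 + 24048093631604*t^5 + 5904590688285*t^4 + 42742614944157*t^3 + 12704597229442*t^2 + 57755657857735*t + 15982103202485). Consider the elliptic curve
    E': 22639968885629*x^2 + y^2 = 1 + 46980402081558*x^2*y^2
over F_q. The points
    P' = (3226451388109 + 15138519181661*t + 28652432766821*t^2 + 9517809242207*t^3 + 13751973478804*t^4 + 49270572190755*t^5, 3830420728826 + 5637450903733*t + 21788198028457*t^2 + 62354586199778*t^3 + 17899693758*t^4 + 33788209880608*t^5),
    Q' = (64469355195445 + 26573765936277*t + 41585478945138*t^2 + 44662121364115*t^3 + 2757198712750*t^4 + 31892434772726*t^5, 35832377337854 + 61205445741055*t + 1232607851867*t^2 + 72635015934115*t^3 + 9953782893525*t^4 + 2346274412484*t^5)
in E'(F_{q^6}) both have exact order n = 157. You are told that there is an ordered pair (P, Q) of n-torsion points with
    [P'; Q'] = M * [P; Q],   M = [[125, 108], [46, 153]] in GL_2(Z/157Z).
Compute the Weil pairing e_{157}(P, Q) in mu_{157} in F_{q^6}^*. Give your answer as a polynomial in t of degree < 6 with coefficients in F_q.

Alternating bilinearity on E[157] (values in mu_{157} in F_{72671979484553^6}) gives e(P',Q') = e(P,Q)^det(M).
125*153 - 108*46 = 14157; reduced mod 157: det = 27, inverse 64.
Edwards a_E,d_E -> Montgomery A=65157493723104,B=2788910800899 -> Weierstrass 16347868304818,21726059872581 via alpha=72163378064992,beta=12082886572156.
n = 157 = (10011101)_2 (8 bits, wt 5); accumulate f_{157,P'}(Q'+S)/f_{157,P'}(S) along the 7-step ladder.
So e_{157}(P',Q') = 10352289853209 + 65184854912314*t + 36105128638932*t^2 + 17317780019207*t^3 + 47572914526424*t^4 + 19240569024311*t^5.
Raise to 64: e(P,Q) = 60859273362291 + 60944429139309*t + 23536085297517*t^2 + 3422346964157*t^3 + 30392283766181*t^4 + 6491250748249*t^5 in mu_{157}.

60859273362291 + 60944429139309*t + 23536085297517*t^2 + 3422346964157*t^3 + 30392283766181*t^4 + 6491250748249*t^5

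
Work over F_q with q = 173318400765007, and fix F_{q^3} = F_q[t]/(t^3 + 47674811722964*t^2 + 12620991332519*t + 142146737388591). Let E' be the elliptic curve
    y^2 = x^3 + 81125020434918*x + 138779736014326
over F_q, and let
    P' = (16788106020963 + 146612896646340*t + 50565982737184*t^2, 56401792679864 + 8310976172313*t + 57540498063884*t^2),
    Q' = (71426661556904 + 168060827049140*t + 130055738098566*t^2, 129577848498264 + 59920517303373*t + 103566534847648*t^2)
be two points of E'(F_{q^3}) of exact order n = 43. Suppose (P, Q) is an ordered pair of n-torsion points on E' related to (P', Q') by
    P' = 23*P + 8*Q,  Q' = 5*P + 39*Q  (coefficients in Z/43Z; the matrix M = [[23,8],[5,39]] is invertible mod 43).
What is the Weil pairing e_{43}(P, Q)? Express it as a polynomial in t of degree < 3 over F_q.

e_{43} is bilinear + alternating on E[43], so e_{43}(23*P + 8*Q, 5*P + 39*Q) = e_{43}(P,Q)^(23*39-8*5).
det M = 23*39 - 8*5 = 857 = 40 (mod 43); 40^{-1} = 14 (mod 43).
Run Miller on y^2=x^3+81125020434918*x+138779736014326 over F_{173318400765007}: ladder 101011 (6 bits); e = f_P(D_Q)/f_Q(D_P).
So e_{43}(P',Q') = 19287166935474 + 138609467687004*t + 144417613420011*t^2.
e_{43}(P,Q) = (19287166935474 + 138609467687004*t + 144417613420011*t^2)^{14} = 115516908443601 + 12322691008554*t + 5814716170117*t^2.

115516908443601 + 12322691008554*t + 5814716170117*t^2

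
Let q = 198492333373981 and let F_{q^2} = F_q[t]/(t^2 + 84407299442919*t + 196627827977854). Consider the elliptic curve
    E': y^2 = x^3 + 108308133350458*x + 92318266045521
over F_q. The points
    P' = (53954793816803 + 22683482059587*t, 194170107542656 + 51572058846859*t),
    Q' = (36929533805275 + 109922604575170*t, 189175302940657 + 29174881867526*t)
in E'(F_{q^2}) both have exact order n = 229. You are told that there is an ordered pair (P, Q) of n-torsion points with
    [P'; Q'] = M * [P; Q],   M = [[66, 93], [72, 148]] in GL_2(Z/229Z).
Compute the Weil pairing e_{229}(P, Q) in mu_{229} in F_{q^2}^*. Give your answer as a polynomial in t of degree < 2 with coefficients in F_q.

The 229-Weil pairing on E[229] over F_{198492333373981} is alternating-bilinear: e_{229}(P',Q') = e_{229}(P,Q)^det(M).
Hence e(P,Q) = e(P',Q')^{135} where 135 = 95^{-1} mod 229.
Build f_{229,P'} and f_{229,Q'} via the 8-bit ladder of 229=11100101_2; evaluate at shifted divisors; quotient in F_{198492333373981^2}.
f_P(D_Q)/f_Q(D_P) = 124556939118174 + 68135174087062*t.
(124556939118174 + 68135174087062*t)^{135} mod (198492333373981,f) = 126607316401397 + 124017932728582*t.

126607316401397 + 124017932728582*t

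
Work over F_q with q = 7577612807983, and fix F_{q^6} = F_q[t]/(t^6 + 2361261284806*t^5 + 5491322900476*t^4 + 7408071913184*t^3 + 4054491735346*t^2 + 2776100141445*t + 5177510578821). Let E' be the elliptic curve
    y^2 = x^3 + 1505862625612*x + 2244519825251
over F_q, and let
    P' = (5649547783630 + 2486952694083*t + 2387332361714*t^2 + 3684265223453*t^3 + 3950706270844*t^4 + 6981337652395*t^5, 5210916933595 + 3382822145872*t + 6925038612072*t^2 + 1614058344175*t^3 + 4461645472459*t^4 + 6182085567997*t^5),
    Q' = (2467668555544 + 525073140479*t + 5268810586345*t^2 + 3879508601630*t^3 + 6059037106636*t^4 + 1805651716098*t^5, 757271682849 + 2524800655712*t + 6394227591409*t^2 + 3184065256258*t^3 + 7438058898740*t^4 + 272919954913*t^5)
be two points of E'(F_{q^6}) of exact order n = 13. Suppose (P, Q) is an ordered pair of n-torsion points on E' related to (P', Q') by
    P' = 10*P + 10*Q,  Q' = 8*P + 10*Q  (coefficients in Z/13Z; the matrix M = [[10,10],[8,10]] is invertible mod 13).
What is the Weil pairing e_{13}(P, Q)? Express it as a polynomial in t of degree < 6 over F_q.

2649093222909 + 2389453003444*t + 3316030639807*t^2 + 343247793816*t^3 + 6732748974049*t^4 + 7225663422459*t^5

Alternating bilinearity on E[13] (values in mu_{13} in F_{7577612807983^6}) gives e(P',Q') = e(P,Q)^det(M).
det(M) mod 13 = 7; its inverse in (Z/13)^* is 2 (check: 7*2 mod 13 = 1).
Run Miller on y^2=x^3+1505862625612*x+2244519825251 over F_{7577612807983}: ladder 1101 (4 bits); e = f_P(D_Q)/f_Q(D_P).
Result: e(P',Q') = 3831088362666 + 1722706938371*t + 2857072644914*t^2 + 5772346172539*t^3 + 1667546300477*t^4 + 2083320640828*t^5.
(3831088362666 + 1722706938371*t + 2857072644914*t^2 + 5772346172539*t^3 + 1667546300477*t^4 + 2083320640828*t^5)^{2} mod (7577612807983,f) = 2649093222909 + 2389453003444*t + 3316030639807*t^2 + 343247793816*t^3 + 6732748974049*t^4 + 7225663422459*t^5.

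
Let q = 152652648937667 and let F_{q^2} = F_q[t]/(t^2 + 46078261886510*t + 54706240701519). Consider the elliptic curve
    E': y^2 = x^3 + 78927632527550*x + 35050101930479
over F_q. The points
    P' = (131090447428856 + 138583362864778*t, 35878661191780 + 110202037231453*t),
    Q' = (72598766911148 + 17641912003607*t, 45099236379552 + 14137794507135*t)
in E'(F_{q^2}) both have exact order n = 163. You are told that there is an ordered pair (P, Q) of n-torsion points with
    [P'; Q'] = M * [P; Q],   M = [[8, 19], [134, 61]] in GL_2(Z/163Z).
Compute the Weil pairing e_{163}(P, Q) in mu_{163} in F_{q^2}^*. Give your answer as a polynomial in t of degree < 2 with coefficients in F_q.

2534563018266 + 12629775275367*t

e_{163} is bilinear + alternating on E[163], so e_{163}(8*P + 19*Q, 134*P + 61*Q) = e_{163}(P,Q)^(8*61-19*134).
det M = 8*61 - 19*134 = -2058 = 61 (mod 163); 61^{-1} = 155 (mod 163).
Double-and-add over 10100011: 8-1 doublings, 4-1 additions; each step l_{T,T}/v_{2T} or l_{T,P'}/v at Q'+S for random S.
f_P(D_Q)/f_Q(D_P) = 57027702158790 + 76830164841351*t.
e_{163}(P,Q) = (57027702158790 + 76830164841351*t)^{155} = 2534563018266 + 12629775275367*t.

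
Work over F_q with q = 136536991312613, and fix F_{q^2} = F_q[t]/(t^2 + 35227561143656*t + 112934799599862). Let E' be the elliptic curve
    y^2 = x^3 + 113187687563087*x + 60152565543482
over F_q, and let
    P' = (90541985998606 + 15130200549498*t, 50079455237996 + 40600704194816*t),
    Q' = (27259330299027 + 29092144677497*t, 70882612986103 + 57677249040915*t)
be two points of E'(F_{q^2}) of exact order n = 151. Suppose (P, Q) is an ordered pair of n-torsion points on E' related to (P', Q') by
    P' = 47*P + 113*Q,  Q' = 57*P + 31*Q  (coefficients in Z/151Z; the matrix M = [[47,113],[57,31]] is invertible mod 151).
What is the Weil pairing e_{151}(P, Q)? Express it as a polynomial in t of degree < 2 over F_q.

e_{151} is bilinear + alternating on E[151], so e_{151}(47*P + 113*Q, 57*P + 31*Q) = e_{151}(P,Q)^(47*31-113*57).
Inverting 150 mod 151: 150. Thus e_{151}(P,Q) = e(P',Q')^{150}.
8-bit Miller (10010111) on E'/F_{136536991312613} with a'=113187687563087, b'=60152565543482: accumulate tangent/chord ratios at Q'+S and P'+S'.
The quotient is 118030464673360 + 47012382473465*t.
Raise to 150: e(P,Q) = 27472934828633 + 89524608839148*t in mu_{151}.

27472934828633 + 89524608839148*t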